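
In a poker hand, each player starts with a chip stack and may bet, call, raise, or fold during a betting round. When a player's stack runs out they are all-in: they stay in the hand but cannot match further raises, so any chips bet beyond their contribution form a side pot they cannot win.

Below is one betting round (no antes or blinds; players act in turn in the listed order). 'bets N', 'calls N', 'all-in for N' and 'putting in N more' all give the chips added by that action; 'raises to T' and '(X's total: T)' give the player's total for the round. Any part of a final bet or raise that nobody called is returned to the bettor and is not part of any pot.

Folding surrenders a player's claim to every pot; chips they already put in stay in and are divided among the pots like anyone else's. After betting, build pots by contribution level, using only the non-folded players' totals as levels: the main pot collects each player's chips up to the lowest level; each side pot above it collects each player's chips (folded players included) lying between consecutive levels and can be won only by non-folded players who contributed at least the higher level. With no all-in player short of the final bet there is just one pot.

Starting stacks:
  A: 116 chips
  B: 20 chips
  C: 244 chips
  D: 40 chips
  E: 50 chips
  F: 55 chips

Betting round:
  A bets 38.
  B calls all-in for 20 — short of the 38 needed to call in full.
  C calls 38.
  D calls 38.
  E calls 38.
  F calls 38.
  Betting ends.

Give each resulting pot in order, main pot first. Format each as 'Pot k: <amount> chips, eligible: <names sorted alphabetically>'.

Contributions: A=38, B=20, C=38, D=38, E=38, F=38
Pot levels (distinct totals of non-folded players): 20, 38
Layer 1-20: 20 each from A, B, C, D, E, F = 20*6 = 120 chips; eligible A, B, C, D, E, F
Layer 21-38: 18 each from A, C, D, E, F = 18*5 = 90 chips; eligible A, C, D, E, F

Pot 1: 120 chips, eligible: A, B, C, D, E, F
Pot 2: 90 chips, eligible: A, C, D, E, F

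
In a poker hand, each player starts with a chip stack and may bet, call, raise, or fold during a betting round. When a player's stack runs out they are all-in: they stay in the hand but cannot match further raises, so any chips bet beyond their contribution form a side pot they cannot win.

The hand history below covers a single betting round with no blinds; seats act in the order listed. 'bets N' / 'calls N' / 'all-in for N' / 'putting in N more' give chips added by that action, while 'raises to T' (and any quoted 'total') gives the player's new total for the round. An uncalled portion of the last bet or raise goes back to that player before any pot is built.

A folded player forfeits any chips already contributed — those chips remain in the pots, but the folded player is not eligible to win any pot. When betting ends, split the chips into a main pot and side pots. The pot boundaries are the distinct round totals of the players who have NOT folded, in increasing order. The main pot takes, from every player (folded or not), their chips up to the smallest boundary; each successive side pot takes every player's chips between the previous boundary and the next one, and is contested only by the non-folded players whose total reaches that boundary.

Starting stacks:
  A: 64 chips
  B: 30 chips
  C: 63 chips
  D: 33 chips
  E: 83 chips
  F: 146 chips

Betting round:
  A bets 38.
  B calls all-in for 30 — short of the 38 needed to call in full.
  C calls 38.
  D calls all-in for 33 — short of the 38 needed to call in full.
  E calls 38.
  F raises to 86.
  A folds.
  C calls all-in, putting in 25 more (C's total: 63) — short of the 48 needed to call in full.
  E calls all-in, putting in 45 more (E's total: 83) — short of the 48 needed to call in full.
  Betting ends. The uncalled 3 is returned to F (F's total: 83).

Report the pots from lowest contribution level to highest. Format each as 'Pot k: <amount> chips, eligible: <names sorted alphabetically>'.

Pot 1: 180 chips, eligible: B, C, D, E, F
Pot 2: 15 chips, eligible: C, D, E, F
Pot 3: 95 chips, eligible: C, E, F
Pot 4: 40 chips, eligible: E, F

Derivation:
Contributions (after 3 returned to F): A=38, B=30, C=63, D=33, E=83, F=83
Folded: A
Pot levels (distinct totals of non-folded players): 30, 33, 63, 83
Layer 1-30: 30 each from A, B, C, D, E, F = 30*6 = 180 chips; eligible B, C, D, E, F
Layer 31-33: 3 each from A, C, D, E, F = 3*5 = 15 chips; eligible C, D, E, F
Layer 34-63: A 5 + C 30 + E 30 + F 30 = 95 chips; eligible C, E, F
Layer 64-83: 20 each from E, F = 20*2 = 40 chips; eligible E, F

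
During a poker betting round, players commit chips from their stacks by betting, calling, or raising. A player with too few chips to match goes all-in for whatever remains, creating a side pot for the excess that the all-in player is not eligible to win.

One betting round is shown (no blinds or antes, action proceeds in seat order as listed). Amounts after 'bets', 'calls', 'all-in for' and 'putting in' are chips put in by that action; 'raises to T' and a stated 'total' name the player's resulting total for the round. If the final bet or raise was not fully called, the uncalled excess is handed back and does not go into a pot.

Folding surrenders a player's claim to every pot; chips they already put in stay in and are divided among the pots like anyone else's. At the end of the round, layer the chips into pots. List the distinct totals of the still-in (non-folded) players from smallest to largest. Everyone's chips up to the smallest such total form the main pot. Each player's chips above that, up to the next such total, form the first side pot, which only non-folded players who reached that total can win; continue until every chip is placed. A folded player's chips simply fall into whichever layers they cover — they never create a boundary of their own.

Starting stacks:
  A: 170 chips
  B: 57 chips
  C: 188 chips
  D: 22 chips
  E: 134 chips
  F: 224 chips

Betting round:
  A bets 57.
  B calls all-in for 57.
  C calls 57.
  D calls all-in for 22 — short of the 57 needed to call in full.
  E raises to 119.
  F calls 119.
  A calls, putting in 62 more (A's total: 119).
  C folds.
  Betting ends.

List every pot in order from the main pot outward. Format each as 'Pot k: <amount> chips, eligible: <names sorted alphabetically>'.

Pot 1: 132 chips, eligible: A, B, D, E, F
Pot 2: 175 chips, eligible: A, B, E, F
Pot 3: 186 chips, eligible: A, E, F

Derivation:
Contributions: A=119, B=57, C=57, D=22, E=119, F=119
Folded: C
Pot levels (distinct totals of non-folded players): 22, 57, 119
Layer 1-22: 22 each from A, B, C, D, E, F = 22*6 = 132 chips; eligible A, B, D, E, F
Layer 23-57: 35 each from A, B, C, E, F = 35*5 = 175 chips; eligible A, B, E, F
Layer 58-119: 62 each from A, E, F = 62*3 = 186 chips; eligible A, E, F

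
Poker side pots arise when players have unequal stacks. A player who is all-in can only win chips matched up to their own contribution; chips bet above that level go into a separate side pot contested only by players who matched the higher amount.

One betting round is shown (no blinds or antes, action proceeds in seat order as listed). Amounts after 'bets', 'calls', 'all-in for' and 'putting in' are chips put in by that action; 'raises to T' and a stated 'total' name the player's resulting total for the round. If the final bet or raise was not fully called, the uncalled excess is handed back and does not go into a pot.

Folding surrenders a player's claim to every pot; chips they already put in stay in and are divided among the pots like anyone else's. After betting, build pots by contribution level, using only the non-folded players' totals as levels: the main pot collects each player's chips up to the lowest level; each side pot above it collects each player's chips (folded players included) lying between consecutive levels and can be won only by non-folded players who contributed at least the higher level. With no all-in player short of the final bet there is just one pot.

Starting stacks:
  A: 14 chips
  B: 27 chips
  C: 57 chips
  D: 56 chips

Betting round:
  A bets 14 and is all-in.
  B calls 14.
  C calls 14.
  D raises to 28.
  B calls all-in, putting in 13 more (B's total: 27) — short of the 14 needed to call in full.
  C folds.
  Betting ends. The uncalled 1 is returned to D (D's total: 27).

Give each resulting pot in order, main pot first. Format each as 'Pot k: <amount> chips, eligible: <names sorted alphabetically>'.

Pot 1: 56 chips, eligible: A, B, D
Pot 2: 26 chips, eligible: B, D

Derivation:
Contributions (after 1 returned to D): A=14, B=27, C=14, D=27
Folded: C
Pot levels (distinct totals of non-folded players): 14, 27
Layer 1-14: 14 each from A, B, C, D = 14*4 = 56 chips; eligible A, B, D
Layer 15-27: 13 each from B, D = 13*2 = 26 chips; eligible B, D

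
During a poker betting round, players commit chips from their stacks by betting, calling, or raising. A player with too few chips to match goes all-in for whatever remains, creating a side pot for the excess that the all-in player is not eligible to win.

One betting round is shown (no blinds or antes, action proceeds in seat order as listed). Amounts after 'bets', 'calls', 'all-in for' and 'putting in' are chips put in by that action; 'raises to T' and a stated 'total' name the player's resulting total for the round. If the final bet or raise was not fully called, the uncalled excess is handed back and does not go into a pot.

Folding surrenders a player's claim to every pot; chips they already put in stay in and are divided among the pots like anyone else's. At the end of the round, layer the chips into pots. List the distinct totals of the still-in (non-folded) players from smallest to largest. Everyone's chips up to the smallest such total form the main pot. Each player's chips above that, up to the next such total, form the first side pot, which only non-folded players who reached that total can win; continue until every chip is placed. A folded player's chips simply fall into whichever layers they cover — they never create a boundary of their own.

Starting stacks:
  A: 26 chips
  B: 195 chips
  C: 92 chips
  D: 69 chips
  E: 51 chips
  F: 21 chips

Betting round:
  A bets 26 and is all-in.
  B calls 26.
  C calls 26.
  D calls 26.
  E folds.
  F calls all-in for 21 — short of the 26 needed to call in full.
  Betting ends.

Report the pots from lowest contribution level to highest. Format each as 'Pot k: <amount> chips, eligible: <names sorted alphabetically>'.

Pot 1: 105 chips, eligible: A, B, C, D, F
Pot 2: 20 chips, eligible: A, B, C, D

Derivation:
Contributions: A=26, B=26, C=26, D=26, F=21
Folded: E
Pot levels (distinct totals of non-folded players): 21, 26
Layer 1-21: 21 each from A, B, C, D, F = 21*5 = 105 chips; eligible A, B, C, D, F
Layer 22-26: 5 each from A, B, C, D = 5*4 = 20 chips; eligible A, B, C, D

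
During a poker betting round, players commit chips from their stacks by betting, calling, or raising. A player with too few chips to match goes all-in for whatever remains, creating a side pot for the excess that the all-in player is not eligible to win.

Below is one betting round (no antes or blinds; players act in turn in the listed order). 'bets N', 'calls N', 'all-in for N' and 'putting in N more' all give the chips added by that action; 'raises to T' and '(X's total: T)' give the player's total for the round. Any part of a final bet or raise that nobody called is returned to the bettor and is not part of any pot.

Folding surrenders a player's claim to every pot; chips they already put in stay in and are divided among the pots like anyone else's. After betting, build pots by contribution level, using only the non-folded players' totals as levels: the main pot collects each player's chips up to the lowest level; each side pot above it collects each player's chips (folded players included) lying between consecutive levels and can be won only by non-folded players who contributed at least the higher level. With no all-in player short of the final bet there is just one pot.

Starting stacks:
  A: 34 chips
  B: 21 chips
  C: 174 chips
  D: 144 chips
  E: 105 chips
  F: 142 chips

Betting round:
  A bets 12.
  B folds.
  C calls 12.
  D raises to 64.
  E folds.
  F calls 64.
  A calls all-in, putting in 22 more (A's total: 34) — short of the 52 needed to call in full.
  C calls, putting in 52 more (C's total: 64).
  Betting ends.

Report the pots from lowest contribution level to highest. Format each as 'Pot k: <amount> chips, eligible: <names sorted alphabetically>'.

Pot 1: 136 chips, eligible: A, C, D, F
Pot 2: 90 chips, eligible: C, D, F

Derivation:
Contributions: A=34, C=64, D=64, F=64
Folded: B, E
Pot levels (distinct totals of non-folded players): 34, 64
Layer 1-34: 34 each from A, C, D, F = 34*4 = 136 chips; eligible A, C, D, F
Layer 35-64: 30 each from C, D, F = 30*3 = 90 chips; eligible C, D, F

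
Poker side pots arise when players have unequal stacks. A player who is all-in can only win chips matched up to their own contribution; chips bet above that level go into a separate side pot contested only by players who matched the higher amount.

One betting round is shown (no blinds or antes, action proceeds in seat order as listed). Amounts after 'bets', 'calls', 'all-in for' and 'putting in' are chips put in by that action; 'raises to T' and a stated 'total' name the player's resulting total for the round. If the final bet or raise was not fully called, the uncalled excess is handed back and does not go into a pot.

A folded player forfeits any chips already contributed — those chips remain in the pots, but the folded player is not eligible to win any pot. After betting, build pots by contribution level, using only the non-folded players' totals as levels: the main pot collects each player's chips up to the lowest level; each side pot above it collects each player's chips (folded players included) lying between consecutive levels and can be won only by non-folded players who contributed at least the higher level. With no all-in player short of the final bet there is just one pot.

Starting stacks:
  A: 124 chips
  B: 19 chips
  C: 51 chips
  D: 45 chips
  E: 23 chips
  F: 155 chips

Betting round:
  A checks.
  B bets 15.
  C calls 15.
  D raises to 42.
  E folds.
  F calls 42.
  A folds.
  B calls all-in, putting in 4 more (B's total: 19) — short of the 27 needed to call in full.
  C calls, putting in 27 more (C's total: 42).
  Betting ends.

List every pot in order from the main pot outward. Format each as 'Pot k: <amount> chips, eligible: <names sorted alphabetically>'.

Contributions: B=19, C=42, D=42, F=42
Folded: A, E
Pot levels (distinct totals of non-folded players): 19, 42
Layer 1-19: 19 each from B, C, D, F = 19*4 = 76 chips; eligible B, C, D, F
Layer 20-42: 23 each from C, D, F = 23*3 = 69 chips; eligible C, D, F

Pot 1: 76 chips, eligible: B, C, D, F
Pot 2: 69 chips, eligible: C, D, F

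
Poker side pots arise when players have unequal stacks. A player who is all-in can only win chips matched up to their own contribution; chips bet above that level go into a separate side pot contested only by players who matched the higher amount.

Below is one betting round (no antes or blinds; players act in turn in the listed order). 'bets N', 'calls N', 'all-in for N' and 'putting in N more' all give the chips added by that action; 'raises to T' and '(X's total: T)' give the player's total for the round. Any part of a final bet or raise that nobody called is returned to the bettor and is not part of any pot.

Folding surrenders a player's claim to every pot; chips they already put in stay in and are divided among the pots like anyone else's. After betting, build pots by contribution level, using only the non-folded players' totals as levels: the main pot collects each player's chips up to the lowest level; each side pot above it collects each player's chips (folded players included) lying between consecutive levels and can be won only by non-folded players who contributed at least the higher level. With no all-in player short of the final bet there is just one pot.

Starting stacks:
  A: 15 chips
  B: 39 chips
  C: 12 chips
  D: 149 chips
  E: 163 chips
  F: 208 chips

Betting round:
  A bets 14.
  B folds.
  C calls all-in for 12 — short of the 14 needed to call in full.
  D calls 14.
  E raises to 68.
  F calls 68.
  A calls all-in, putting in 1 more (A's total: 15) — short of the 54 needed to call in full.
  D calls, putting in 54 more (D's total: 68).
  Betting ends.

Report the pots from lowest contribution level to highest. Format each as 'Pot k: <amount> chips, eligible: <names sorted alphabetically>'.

Contributions: A=15, C=12, D=68, E=68, F=68
Folded: B
Pot levels (distinct totals of non-folded players): 12, 15, 68
Layer 1-12: 12 each from A, C, D, E, F = 12*5 = 60 chips; eligible A, C, D, E, F
Layer 13-15: 3 each from A, D, E, F = 3*4 = 12 chips; eligible A, D, E, F
Layer 16-68: 53 each from D, E, F = 53*3 = 159 chips; eligible D, E, F

Pot 1: 60 chips, eligible: A, C, D, E, F
Pot 2: 12 chips, eligible: A, D, E, F
Pot 3: 159 chips, eligible: D, E, F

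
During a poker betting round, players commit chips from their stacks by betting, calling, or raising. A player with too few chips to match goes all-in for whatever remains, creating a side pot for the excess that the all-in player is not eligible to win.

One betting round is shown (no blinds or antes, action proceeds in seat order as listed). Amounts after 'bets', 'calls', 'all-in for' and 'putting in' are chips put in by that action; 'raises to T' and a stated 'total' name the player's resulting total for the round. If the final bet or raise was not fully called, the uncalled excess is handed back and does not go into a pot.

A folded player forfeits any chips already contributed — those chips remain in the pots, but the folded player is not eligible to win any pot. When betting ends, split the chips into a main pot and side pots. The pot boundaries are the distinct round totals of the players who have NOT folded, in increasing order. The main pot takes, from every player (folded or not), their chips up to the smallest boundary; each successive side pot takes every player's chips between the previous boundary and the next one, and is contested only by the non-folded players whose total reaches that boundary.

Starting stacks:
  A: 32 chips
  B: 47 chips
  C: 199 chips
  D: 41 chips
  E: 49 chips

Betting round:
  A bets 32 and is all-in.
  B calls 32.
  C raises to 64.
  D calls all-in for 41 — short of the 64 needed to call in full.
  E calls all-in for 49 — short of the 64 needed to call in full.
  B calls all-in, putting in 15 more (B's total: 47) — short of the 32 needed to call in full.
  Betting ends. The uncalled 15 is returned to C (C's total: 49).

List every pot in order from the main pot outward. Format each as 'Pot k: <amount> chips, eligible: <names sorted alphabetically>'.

Pot 1: 160 chips, eligible: A, B, C, D, E
Pot 2: 36 chips, eligible: B, C, D, E
Pot 3: 18 chips, eligible: B, C, E
Pot 4: 4 chips, eligible: C, E

Derivation:
Contributions (after 15 returned to C): A=32, B=47, C=49, D=41, E=49
Pot levels (distinct totals of non-folded players): 32, 41, 47, 49
Layer 1-32: 32 each from A, B, C, D, E = 32*5 = 160 chips; eligible A, B, C, D, E
Layer 33-41: 9 each from B, C, D, E = 9*4 = 36 chips; eligible B, C, D, E
Layer 42-47: 6 each from B, C, E = 6*3 = 18 chips; eligible B, C, E
Layer 48-49: 2 each from C, E = 2*2 = 4 chips; eligible C, E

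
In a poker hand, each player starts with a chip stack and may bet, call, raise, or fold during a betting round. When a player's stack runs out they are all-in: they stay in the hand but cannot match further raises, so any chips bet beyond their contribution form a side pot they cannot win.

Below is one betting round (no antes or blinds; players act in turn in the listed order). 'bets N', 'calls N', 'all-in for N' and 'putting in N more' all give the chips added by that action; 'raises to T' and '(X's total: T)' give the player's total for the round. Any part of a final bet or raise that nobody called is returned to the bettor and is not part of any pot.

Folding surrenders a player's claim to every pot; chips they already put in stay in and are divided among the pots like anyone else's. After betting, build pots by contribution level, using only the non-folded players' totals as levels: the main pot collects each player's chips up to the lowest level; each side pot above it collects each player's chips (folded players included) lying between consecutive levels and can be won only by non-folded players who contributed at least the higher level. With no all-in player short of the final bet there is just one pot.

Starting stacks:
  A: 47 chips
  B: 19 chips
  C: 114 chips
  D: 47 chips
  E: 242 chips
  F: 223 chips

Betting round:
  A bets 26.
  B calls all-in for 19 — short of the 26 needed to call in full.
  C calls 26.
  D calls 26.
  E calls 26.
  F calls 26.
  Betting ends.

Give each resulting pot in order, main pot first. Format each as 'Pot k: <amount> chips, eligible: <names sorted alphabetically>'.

Pot 1: 114 chips, eligible: A, B, C, D, E, F
Pot 2: 35 chips, eligible: A, C, D, E, F

Derivation:
Contributions: A=26, B=19, C=26, D=26, E=26, F=26
Pot levels (distinct totals of non-folded players): 19, 26
Layer 1-19: 19 each from A, B, C, D, E, F = 19*6 = 114 chips; eligible A, B, C, D, E, F
Layer 20-26: 7 each from A, C, D, E, F = 7*5 = 35 chips; eligible A, C, D, E, F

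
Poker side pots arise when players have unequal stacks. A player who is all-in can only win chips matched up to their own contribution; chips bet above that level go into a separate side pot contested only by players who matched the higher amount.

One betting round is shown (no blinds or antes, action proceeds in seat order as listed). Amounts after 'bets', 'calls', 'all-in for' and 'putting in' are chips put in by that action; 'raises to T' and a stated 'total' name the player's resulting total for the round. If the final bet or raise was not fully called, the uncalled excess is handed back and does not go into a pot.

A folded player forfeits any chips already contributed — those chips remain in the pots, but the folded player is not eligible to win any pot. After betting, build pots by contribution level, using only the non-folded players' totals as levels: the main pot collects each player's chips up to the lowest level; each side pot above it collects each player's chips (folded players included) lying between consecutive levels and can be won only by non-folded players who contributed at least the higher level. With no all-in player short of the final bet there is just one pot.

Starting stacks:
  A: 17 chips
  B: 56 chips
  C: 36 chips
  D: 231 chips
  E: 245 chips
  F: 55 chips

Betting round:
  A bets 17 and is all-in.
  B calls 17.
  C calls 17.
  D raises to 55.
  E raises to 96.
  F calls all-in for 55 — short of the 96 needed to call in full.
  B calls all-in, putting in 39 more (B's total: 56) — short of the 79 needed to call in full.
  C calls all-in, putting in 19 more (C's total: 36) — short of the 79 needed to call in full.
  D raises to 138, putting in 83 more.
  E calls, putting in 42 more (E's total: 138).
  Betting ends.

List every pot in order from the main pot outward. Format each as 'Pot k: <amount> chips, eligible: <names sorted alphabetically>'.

Pot 1: 102 chips, eligible: A, B, C, D, E, F
Pot 2: 95 chips, eligible: B, C, D, E, F
Pot 3: 76 chips, eligible: B, D, E, F
Pot 4: 3 chips, eligible: B, D, E
Pot 5: 164 chips, eligible: D, E

Derivation:
Contributions: A=17, B=56, C=36, D=138, E=138, F=55
Pot levels (distinct totals of non-folded players): 17, 36, 55, 56, 138
Layer 1-17: 17 each from A, B, C, D, E, F = 17*6 = 102 chips; eligible A, B, C, D, E, F
Layer 18-36: 19 each from B, C, D, E, F = 19*5 = 95 chips; eligible B, C, D, E, F
Layer 37-55: 19 each from B, D, E, F = 19*4 = 76 chips; eligible B, D, E, F
Layer 56-56: 1 each from B, D, E = 1*3 = 3 chips; eligible B, D, E
Layer 57-138: 82 each from D, E = 82*2 = 164 chips; eligible D, E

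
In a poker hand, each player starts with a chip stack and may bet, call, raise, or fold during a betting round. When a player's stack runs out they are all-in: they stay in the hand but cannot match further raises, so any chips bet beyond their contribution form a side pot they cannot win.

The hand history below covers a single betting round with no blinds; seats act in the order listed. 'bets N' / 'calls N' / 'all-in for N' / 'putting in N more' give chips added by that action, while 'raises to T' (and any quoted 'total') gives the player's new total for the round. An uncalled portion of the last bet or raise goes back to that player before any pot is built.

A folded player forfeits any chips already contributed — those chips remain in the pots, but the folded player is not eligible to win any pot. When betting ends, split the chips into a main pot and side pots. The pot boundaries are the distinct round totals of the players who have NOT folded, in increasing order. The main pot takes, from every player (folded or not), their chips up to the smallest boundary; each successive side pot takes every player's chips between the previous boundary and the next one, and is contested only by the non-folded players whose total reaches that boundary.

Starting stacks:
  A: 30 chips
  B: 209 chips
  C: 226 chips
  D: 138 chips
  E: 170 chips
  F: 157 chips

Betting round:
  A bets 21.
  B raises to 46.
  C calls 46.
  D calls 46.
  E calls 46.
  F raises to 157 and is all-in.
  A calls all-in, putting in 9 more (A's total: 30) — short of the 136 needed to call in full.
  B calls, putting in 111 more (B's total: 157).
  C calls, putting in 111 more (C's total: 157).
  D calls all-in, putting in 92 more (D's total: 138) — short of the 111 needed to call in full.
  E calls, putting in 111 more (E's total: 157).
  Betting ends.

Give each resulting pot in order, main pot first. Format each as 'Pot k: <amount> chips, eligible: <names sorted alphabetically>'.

Contributions: A=30, B=157, C=157, D=138, E=157, F=157
Pot levels (distinct totals of non-folded players): 30, 138, 157
Layer 1-30: 30 each from A, B, C, D, E, F = 30*6 = 180 chips; eligible A, B, C, D, E, F
Layer 31-138: 108 each from B, C, D, E, F = 108*5 = 540 chips; eligible B, C, D, E, F
Layer 139-157: 19 each from B, C, E, F = 19*4 = 76 chips; eligible B, C, E, F

Pot 1: 180 chips, eligible: A, B, C, D, E, F
Pot 2: 540 chips, eligible: B, C, D, E, F
Pot 3: 76 chips, eligible: B, C, E, F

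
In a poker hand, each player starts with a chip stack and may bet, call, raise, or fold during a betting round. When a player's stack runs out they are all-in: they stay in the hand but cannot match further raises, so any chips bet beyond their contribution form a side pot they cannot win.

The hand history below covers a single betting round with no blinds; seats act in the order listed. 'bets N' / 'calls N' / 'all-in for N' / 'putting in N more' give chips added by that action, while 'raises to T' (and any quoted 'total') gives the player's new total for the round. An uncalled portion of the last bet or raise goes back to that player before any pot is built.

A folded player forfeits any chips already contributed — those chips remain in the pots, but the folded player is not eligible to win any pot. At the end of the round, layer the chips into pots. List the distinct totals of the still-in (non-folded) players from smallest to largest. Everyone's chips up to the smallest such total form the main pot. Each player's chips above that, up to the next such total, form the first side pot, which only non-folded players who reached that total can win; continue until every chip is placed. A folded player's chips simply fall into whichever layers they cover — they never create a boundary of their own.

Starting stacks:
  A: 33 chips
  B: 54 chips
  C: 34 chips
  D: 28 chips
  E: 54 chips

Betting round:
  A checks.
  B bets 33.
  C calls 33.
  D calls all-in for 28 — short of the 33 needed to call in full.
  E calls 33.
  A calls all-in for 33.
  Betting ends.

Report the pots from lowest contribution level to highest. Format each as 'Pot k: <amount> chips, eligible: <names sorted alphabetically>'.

Pot 1: 140 chips, eligible: A, B, C, D, E
Pot 2: 20 chips, eligible: A, B, C, E

Derivation:
Contributions: A=33, B=33, C=33, D=28, E=33
Pot levels (distinct totals of non-folded players): 28, 33
Layer 1-28: 28 each from A, B, C, D, E = 28*5 = 140 chips; eligible A, B, C, D, E
Layer 29-33: 5 each from A, B, C, E = 5*4 = 20 chips; eligible A, B, C, E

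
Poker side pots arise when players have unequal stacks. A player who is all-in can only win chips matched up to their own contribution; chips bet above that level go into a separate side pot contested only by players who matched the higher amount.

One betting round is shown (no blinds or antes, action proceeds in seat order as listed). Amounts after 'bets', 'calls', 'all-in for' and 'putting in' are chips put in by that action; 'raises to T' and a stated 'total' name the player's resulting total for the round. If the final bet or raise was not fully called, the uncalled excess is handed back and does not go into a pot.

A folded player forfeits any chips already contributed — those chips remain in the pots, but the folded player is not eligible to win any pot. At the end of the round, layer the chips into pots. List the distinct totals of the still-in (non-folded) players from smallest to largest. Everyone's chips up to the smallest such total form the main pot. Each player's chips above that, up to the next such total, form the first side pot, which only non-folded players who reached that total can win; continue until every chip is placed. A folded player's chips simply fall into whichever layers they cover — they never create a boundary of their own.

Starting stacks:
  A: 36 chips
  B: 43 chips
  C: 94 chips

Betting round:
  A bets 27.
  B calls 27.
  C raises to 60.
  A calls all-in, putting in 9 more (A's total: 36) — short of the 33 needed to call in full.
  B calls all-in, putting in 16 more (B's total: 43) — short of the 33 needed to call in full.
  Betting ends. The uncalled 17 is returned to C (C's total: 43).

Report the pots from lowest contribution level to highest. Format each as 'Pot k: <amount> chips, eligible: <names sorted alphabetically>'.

Pot 1: 108 chips, eligible: A, B, C
Pot 2: 14 chips, eligible: B, C

Derivation:
Contributions (after 17 returned to C): A=36, B=43, C=43
Pot levels (distinct totals of non-folded players): 36, 43
Layer 1-36: 36 each from A, B, C = 36*3 = 108 chips; eligible A, B, C
Layer 37-43: 7 each from B, C = 7*2 = 14 chips; eligible B, C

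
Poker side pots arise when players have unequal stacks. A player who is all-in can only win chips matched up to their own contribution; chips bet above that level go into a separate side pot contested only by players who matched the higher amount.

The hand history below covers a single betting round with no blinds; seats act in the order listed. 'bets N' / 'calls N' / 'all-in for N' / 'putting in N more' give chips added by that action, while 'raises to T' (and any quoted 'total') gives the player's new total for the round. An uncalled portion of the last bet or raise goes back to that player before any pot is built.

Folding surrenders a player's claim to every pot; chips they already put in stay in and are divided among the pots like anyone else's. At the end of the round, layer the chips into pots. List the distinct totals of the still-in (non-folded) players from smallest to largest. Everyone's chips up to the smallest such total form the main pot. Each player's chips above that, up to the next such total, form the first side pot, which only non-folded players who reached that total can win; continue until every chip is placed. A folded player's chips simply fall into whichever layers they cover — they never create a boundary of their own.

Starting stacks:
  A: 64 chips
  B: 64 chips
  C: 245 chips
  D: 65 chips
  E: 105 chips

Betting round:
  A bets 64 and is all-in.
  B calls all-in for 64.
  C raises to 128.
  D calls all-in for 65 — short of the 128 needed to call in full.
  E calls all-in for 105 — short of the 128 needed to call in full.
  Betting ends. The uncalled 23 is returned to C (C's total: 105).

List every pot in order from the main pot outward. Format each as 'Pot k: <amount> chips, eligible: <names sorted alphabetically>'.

Contributions (after 23 returned to C): A=64, B=64, C=105, D=65, E=105
Pot levels (distinct totals of non-folded players): 64, 65, 105
Layer 1-64: 64 each from A, B, C, D, E = 64*5 = 320 chips; eligible A, B, C, D, E
Layer 65-65: 1 each from C, D, E = 1*3 = 3 chips; eligible C, D, E
Layer 66-105: 40 each from C, E = 40*2 = 80 chips; eligible C, E

Pot 1: 320 chips, eligible: A, B, C, D, E
Pot 2: 3 chips, eligible: C, D, E
Pot 3: 80 chips, eligible: C, E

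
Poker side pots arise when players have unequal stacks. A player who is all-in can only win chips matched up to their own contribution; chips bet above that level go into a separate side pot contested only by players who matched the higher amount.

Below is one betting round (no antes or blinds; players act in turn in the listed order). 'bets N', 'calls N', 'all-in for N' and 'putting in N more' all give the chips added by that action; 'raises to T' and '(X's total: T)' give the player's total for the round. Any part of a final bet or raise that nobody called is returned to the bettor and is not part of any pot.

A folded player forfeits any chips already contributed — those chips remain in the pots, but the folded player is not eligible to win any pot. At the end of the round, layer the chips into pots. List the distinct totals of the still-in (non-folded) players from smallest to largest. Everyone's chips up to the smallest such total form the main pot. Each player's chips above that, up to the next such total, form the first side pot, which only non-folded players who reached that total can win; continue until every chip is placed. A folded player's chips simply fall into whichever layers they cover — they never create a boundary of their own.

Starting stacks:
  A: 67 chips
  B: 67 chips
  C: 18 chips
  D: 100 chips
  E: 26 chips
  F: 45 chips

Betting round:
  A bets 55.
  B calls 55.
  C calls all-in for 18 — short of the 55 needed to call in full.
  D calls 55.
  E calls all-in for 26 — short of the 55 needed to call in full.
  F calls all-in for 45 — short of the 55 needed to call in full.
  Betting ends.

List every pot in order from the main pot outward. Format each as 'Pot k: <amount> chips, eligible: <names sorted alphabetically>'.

Contributions: A=55, B=55, C=18, D=55, E=26, F=45
Pot levels (distinct totals of non-folded players): 18, 26, 45, 55
Layer 1-18: 18 each from A, B, C, D, E, F = 18*6 = 108 chips; eligible A, B, C, D, E, F
Layer 19-26: 8 each from A, B, D, E, F = 8*5 = 40 chips; eligible A, B, D, E, F
Layer 27-45: 19 each from A, B, D, F = 19*4 = 76 chips; eligible A, B, D, F
Layer 46-55: 10 each from A, B, D = 10*3 = 30 chips; eligible A, B, D

Pot 1: 108 chips, eligible: A, B, C, D, E, F
Pot 2: 40 chips, eligible: A, B, D, E, F
Pot 3: 76 chips, eligible: A, B, D, F
Pot 4: 30 chips, eligible: A, B, D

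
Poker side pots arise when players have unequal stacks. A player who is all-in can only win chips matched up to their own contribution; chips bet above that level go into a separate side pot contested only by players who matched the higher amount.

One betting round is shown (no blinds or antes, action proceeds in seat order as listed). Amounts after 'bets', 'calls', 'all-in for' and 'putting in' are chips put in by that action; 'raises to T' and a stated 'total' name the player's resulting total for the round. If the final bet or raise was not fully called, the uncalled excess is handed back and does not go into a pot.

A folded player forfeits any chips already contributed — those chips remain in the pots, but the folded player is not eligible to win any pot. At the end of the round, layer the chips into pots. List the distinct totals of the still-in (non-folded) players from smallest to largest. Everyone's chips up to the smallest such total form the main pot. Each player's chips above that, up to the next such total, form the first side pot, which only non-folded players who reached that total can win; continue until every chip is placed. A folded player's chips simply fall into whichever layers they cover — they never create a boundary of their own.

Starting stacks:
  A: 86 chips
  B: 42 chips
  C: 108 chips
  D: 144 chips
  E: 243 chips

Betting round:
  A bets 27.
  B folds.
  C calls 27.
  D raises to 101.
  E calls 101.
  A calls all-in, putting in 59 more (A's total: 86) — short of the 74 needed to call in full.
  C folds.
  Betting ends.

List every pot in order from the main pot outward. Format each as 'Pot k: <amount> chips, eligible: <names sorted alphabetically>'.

Contributions: A=86, C=27, D=101, E=101
Folded: B, C
Pot levels (distinct totals of non-folded players): 86, 101
Layer 1-86: A 86 + C 27 + D 86 + E 86 = 285 chips; eligible A, D, E
Layer 87-101: 15 each from D, E = 15*2 = 30 chips; eligible D, E

Pot 1: 285 chips, eligible: A, D, E
Pot 2: 30 chips, eligible: D, E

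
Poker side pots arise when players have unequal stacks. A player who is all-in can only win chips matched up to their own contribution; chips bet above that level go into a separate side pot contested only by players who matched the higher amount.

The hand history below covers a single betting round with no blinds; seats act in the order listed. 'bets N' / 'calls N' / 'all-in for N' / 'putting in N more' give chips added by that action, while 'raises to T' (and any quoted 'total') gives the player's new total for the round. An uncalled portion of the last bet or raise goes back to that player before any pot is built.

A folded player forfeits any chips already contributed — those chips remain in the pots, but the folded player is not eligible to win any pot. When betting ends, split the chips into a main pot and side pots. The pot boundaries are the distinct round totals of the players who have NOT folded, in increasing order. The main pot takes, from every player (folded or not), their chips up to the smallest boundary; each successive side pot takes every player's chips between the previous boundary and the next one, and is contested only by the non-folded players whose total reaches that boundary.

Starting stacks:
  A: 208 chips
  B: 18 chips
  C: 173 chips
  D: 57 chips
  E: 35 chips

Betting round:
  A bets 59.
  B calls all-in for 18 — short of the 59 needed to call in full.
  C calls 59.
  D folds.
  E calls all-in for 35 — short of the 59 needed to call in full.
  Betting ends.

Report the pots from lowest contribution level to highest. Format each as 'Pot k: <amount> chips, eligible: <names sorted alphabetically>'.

Contributions: A=59, B=18, C=59, E=35
Folded: D
Pot levels (distinct totals of non-folded players): 18, 35, 59
Layer 1-18: 18 each from A, B, C, E = 18*4 = 72 chips; eligible A, B, C, E
Layer 19-35: 17 each from A, C, E = 17*3 = 51 chips; eligible A, C, E
Layer 36-59: 24 each from A, C = 24*2 = 48 chips; eligible A, C

Pot 1: 72 chips, eligible: A, B, C, E
Pot 2: 51 chips, eligible: A, C, E
Pot 3: 48 chips, eligible: A, C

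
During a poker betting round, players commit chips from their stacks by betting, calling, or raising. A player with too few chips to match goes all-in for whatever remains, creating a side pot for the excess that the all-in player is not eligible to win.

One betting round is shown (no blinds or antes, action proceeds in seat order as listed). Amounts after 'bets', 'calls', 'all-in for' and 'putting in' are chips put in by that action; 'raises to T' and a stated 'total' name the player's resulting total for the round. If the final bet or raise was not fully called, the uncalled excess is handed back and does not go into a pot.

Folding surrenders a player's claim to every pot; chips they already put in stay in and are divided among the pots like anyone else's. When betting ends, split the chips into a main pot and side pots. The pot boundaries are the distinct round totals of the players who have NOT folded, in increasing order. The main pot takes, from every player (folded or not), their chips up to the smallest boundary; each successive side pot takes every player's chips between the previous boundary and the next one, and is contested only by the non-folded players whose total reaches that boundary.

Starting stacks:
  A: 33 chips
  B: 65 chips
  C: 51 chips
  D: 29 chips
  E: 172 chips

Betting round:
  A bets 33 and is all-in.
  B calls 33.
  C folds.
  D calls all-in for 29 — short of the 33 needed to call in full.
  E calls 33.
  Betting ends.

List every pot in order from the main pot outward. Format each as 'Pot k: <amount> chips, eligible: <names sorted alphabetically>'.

Contributions: A=33, B=33, D=29, E=33
Folded: C
Pot levels (distinct totals of non-folded players): 29, 33
Layer 1-29: 29 each from A, B, D, E = 29*4 = 116 chips; eligible A, B, D, E
Layer 30-33: 4 each from A, B, E = 4*3 = 12 chips; eligible A, B, E

Pot 1: 116 chips, eligible: A, B, D, E
Pot 2: 12 chips, eligible: A, B, E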